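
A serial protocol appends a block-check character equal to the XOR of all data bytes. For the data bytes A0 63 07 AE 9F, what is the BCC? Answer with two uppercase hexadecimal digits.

XOR the bytes together:
  start with 0xA0
  0xA0 ⊕ 0x63 = 0xC3
  0xC3 ⊕ 0x07 = 0xC4
  0xC4 ⊕ 0xAE = 0x6A
  0x6A ⊕ 0x9F = 0xF5

F5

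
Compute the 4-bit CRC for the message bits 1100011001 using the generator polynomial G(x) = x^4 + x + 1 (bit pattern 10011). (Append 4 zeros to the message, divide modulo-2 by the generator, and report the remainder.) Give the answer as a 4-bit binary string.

1111

Append 4 zeros: 11000110010000. Divide by 10011 (XOR where the leading bit is 1):
  pos 0: 11000 XOR 10011 = 01011
  pos 1: 10111 XOR 10011 = 00100
  pos 3: 10010 XOR 10011 = 00001
  pos 7: 10100 XOR 10011 = 00111
  pos 9: 11100 XOR 10011 = 01111
Remainder (last 4 bits) = 1111. This is the CRC / FCS.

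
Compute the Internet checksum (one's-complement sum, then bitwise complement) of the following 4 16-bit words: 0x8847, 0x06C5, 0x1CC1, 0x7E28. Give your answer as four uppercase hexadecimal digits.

D609

One's-complement addition (fold any carry out of bit 15 back into bit 0):
  0x8847 + 0x06C5 = 0x08F0C
  0x8F0C + 0x1CC1 = 0x0ABCD
  0xABCD + 0x7E28 = 0x129F5 → wrap carry → 0x29F6
One's-complement sum = 0x29F6.
Checksum = ~0x29F6 & 0xFFFF = 0xD609.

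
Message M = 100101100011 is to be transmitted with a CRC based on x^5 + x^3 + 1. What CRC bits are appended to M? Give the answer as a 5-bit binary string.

11110

Append 5 zeros: 10010110001100000. Divide by 101001 (XOR where the leading bit is 1):
  pos 0: 100101 XOR 101001 = 001100
  pos 2: 110010 XOR 101001 = 011011
  pos 3: 110110 XOR 101001 = 011111
  pos 4: 111110 XOR 101001 = 010111
  pos 5: 101111 XOR 101001 = 000110
  pos 8: 110100 XOR 101001 = 011101
  pos 9: 111010 XOR 101001 = 010011
  pos 10: 100110 XOR 101001 = 001111
Remainder (last 5 bits) = 11110. This is the CRC / FCS.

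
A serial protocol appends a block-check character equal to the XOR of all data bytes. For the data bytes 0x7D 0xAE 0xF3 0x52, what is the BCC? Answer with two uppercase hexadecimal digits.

XOR the bytes together:
  start with 0x7D
  0x7D ⊕ 0xAE = 0xD3
  0xD3 ⊕ 0xF3 = 0x20
  0x20 ⊕ 0x52 = 0x72

72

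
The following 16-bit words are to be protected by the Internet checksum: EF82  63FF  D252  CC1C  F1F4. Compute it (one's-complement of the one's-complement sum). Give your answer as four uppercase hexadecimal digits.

1C19

One's-complement addition (fold any carry out of bit 15 back into bit 0):
  0xEF82 + 0x63FF = 0x15381 → wrap carry → 0x5382
  0x5382 + 0xD252 = 0x125D4 → wrap carry → 0x25D5
  0x25D5 + 0xCC1C = 0x0F1F1
  0xF1F1 + 0xF1F4 = 0x1E3E5 → wrap carry → 0xE3E6
One's-complement sum = 0xE3E6.
Checksum = ~0xE3E6 & 0xFFFF = 0x1C19.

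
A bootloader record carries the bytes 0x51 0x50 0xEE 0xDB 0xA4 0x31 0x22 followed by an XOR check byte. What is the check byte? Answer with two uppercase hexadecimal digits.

83

XOR the bytes together:
  start with 0x51
  0x51 ⊕ 0x50 = 0x01
  0x01 ⊕ 0xEE = 0xEF
  0xEF ⊕ 0xDB = 0x34
  0x34 ⊕ 0xA4 = 0x90
  0x90 ⊕ 0x31 = 0xA1
  0xA1 ⊕ 0x22 = 0x83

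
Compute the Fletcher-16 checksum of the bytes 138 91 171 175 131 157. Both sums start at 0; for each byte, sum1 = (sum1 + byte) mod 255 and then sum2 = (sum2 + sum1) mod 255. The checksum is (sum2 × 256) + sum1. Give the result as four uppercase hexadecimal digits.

Running sums (mod 255):
  after byte 0 (138): sum1=138, sum2=138
  after byte 1 (91): sum1=229, sum2=112
  after byte 2 (171): sum1=145, sum2=2
  after byte 3 (175): sum1=65, sum2=67
  after byte 4 (131): sum1=196, sum2=8
  after byte 5 (157): sum1=98, sum2=106
Checksum = sum2·256 + sum1 = 106·256 + 98 = 27234 = 0x6A62.

6A62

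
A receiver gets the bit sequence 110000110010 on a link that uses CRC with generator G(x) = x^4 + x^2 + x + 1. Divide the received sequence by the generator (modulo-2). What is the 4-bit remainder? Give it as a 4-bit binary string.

0100

Modulo-2 division of 110000110010 by 10111:
  pos 0: 11000 XOR 10111 = 01111
  pos 1: 11110 XOR 10111 = 01001
  pos 2: 10011 XOR 10111 = 00100
  pos 4: 10010 XOR 10111 = 00101
  pos 6: 10101 XOR 10111 = 00010
Remainder = 0100 (nonzero — an error is detected).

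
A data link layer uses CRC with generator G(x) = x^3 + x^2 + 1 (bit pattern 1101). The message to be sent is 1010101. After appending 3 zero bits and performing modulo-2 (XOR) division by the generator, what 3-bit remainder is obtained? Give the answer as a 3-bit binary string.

Append 3 zeros: 1010101000. Divide by 1101 (XOR where the leading bit is 1):
  pos 0: 1010 XOR 1101 = 0111
  pos 1: 1111 XOR 1101 = 0010
  pos 3: 1001 XOR 1101 = 0100
  pos 4: 1000 XOR 1101 = 0101
  pos 5: 1010 XOR 1101 = 0111
  pos 6: 1110 XOR 1101 = 0011
Remainder (last 3 bits) = 011. This is the CRC / FCS.

011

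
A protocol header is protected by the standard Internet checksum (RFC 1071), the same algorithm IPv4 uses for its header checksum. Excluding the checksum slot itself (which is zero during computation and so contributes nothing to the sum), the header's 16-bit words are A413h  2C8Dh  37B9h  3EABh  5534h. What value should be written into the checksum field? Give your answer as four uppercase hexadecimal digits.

63C6

One's-complement addition (fold any carry out of bit 15 back into bit 0):
  0xA413 + 0x2C8D = 0x0D0A0
  0xD0A0 + 0x37B9 = 0x10859 → wrap carry → 0x085A
  0x085A + 0x3EAB = 0x04705
  0x4705 + 0x5534 = 0x09C39
One's-complement sum = 0x9C39.
Checksum = ~0x9C39 & 0xFFFF = 0x63C6.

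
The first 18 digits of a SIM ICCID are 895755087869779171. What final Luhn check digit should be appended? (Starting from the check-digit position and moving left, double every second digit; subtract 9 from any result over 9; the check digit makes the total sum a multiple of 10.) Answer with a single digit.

Partial digits right→left: 1 7 1 9 7 7 9 6 8 7 8 0 5 5 7 5 9 8
Double every second digit counting from the check-digit position (so the 1st, 3rd, 5th, ... of the partial from the right).
  doubled (with −9 where >9): 2 2 5 9 7 7 1 5 9 → sum 47
  kept as-is: 7 9 7 6 7 0 5 5 8 → sum 54
Total = 47 + 54 = 101.
Check digit = (10 − (101 mod 10)) mod 10 = 9.

9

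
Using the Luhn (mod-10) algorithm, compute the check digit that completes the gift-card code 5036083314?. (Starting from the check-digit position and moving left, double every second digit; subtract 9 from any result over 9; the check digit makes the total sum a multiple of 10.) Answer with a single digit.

4

Partial digits right→left: 4 1 3 3 8 0 6 3 0 5
Double every second digit counting from the check-digit position (so the 1st, 3rd, 5th, ... of the partial from the right).
  doubled (with −9 where >9): 8 6 7 3 0 → sum 24
  kept as-is: 1 3 0 3 5 → sum 12
Total = 24 + 12 = 36.
Check digit = (10 − (36 mod 10)) mod 10 = 4.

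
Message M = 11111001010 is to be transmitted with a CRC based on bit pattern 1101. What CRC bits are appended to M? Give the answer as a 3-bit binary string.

010

Append 3 zeros: 11111001010000. Divide by 1101 (XOR where the leading bit is 1):
  pos 0: 1111 XOR 1101 = 0010
  pos 2: 1010 XOR 1101 = 0111
  pos 3: 1110 XOR 1101 = 0011
  pos 5: 1110 XOR 1101 = 0011
  pos 7: 1110 XOR 1101 = 0011
  pos 9: 1100 XOR 1101 = 0001
Remainder (last 3 bits) = 010. This is the CRC / FCS.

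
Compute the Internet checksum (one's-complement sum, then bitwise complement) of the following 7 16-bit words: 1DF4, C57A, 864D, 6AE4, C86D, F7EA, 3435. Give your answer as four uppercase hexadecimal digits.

36D1

One's-complement addition (fold any carry out of bit 15 back into bit 0):
  0x1DF4 + 0xC57A = 0x0E36E
  0xE36E + 0x864D = 0x169BB → wrap carry → 0x69BC
  0x69BC + 0x6AE4 = 0x0D4A0
  0xD4A0 + 0xC86D = 0x19D0D → wrap carry → 0x9D0E
  0x9D0E + 0xF7EA = 0x194F8 → wrap carry → 0x94F9
  0x94F9 + 0x3435 = 0x0C92E
One's-complement sum = 0xC92E.
Checksum = ~0xC92E & 0xFFFF = 0x36D1.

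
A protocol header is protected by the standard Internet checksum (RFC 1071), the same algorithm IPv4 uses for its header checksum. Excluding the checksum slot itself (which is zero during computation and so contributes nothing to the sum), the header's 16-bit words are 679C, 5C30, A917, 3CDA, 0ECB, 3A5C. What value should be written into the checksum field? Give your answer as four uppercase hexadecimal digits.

0D1A

One's-complement addition (fold any carry out of bit 15 back into bit 0):
  0x679C + 0x5C30 = 0x0C3CC
  0xC3CC + 0xA917 = 0x16CE3 → wrap carry → 0x6CE4
  0x6CE4 + 0x3CDA = 0x0A9BE
  0xA9BE + 0x0ECB = 0x0B889
  0xB889 + 0x3A5C = 0x0F2E5
One's-complement sum = 0xF2E5.
Checksum = ~0xF2E5 & 0xFFFF = 0x0D1A.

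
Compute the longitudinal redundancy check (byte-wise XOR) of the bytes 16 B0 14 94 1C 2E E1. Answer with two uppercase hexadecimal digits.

XOR the bytes together:
  start with 0x16
  0x16 ⊕ 0xB0 = 0xA6
  0xA6 ⊕ 0x14 = 0xB2
  0xB2 ⊕ 0x94 = 0x26
  0x26 ⊕ 0x1C = 0x3A
  0x3A ⊕ 0x2E = 0x14
  0x14 ⊕ 0xE1 = 0xF5

F5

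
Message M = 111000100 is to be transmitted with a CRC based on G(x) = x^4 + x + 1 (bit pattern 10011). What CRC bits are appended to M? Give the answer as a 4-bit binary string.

1010

Append 4 zeros: 1110001000000. Divide by 10011 (XOR where the leading bit is 1):
  pos 0: 11100 XOR 10011 = 01111
  pos 1: 11110 XOR 10011 = 01101
  pos 2: 11011 XOR 10011 = 01000
  pos 3: 10000 XOR 10011 = 00011
  pos 6: 11000 XOR 10011 = 01011
  pos 7: 10110 XOR 10011 = 00101
Remainder (last 4 bits) = 1010. This is the CRC / FCS.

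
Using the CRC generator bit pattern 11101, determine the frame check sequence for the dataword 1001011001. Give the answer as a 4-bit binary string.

1000

Append 4 zeros: 10010110010000. Divide by 11101 (XOR where the leading bit is 1):
  pos 0: 10010 XOR 11101 = 01111
  pos 1: 11111 XOR 11101 = 00010
  pos 4: 10100 XOR 11101 = 01001
  pos 5: 10011 XOR 11101 = 01110
  pos 6: 11100 XOR 11101 = 00001
Remainder (last 4 bits) = 1000. This is the CRC / FCS.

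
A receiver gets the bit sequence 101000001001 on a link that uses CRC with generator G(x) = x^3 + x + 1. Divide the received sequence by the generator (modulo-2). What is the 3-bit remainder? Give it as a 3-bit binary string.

Modulo-2 division of 101000001001 by 1011:
  pos 0: 1010 XOR 1011 = 0001
  pos 3: 1000 XOR 1011 = 0011
  pos 5: 1101 XOR 1011 = 0110
  pos 6: 1100 XOR 1011 = 0111
  pos 7: 1110 XOR 1011 = 0101
  pos 8: 1011 XOR 1011 = 0000
Remainder = 000 (zero — the frame passes the CRC check).

000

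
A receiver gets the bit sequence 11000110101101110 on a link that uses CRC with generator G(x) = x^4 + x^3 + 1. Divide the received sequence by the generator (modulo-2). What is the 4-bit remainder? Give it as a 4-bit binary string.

0000

Modulo-2 division of 11000110101101110 by 11001:
  pos 0: 11000 XOR 11001 = 00001
  pos 4: 11101 XOR 11001 = 00100
  pos 6: 10001 XOR 11001 = 01000
  pos 7: 10001 XOR 11001 = 01000
  pos 8: 10000 XOR 11001 = 01001
  pos 9: 10011 XOR 11001 = 01010
  pos 10: 10101 XOR 11001 = 01100
  pos 11: 11001 XOR 11001 = 00000
Remainder = 0000 (zero — the frame passes the CRC check).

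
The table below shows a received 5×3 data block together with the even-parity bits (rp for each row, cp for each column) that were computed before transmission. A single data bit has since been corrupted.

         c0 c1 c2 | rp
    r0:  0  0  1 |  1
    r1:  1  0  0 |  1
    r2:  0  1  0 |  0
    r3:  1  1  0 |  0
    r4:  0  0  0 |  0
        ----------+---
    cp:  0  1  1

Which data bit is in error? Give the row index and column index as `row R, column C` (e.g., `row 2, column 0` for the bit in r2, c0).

Recompute each row's even parity and compare to rp:
  r0: data parity 1, sent rp 1 → ok
  r1: data parity 1, sent rp 1 → ok
  r2: data parity 1, sent rp 0 → mismatch
  r3: data parity 0, sent rp 0 → ok
  r4: data parity 0, sent rp 0 → ok
Recompute each column's even parity and compare to cp:
  c0: data parity 0, sent cp 0 → ok
  c1: data parity 0, sent cp 1 → mismatch
  c2: data parity 1, sent cp 1 → ok
Exactly one row (r2) and one column (c1) fail → the flipped bit is at their intersection.

row 2, column 1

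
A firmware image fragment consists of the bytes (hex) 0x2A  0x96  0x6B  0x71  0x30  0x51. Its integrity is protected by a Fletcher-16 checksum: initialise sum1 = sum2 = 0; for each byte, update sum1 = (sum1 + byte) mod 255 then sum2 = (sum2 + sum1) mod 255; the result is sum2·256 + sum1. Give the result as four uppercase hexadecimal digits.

Running sums (mod 255):
  after byte 0 (0x2A): sum1=42, sum2=42
  after byte 1 (0x96): sum1=192, sum2=234
  after byte 2 (0x6B): sum1=44, sum2=23
  after byte 3 (0x71): sum1=157, sum2=180
  after byte 4 (0x30): sum1=205, sum2=130
  after byte 5 (0x51): sum1=31, sum2=161
Checksum = sum2·256 + sum1 = 161·256 + 31 = 41247 = 0xA11F.

A11F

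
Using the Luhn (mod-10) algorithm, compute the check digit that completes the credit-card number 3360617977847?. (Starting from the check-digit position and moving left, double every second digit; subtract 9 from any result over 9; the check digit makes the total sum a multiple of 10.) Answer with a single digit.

Partial digits right→left: 7 4 8 7 7 9 7 1 6 0 6 3 3
Double every second digit counting from the check-digit position (so the 1st, 3rd, 5th, ... of the partial from the right).
  doubled (with −9 where >9): 5 7 5 5 3 3 6 → sum 34
  kept as-is: 4 7 9 1 0 3 → sum 24
Total = 34 + 24 = 58.
Check digit = (10 − (58 mod 10)) mod 10 = 2.

2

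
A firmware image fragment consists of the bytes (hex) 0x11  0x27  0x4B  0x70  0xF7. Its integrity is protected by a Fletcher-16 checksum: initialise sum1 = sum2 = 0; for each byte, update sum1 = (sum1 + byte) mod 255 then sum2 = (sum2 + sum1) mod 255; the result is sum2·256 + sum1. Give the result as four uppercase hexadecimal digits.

ACEB

Running sums (mod 255):
  after byte 0 (0x11): sum1=17, sum2=17
  after byte 1 (0x27): sum1=56, sum2=73
  after byte 2 (0x4B): sum1=131, sum2=204
  after byte 3 (0x70): sum1=243, sum2=192
  after byte 4 (0xF7): sum1=235, sum2=172
Checksum = sum2·256 + sum1 = 172·256 + 235 = 44267 = 0xACEB.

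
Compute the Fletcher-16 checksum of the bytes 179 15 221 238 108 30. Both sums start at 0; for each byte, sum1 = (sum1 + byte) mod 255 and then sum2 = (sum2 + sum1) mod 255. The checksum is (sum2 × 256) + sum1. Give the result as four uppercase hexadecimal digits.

Running sums (mod 255):
  after byte 0 (179): sum1=179, sum2=179
  after byte 1 (15): sum1=194, sum2=118
  after byte 2 (221): sum1=160, sum2=23
  after byte 3 (238): sum1=143, sum2=166
  after byte 4 (108): sum1=251, sum2=162
  after byte 5 (30): sum1=26, sum2=188
Checksum = sum2·256 + sum1 = 188·256 + 26 = 48154 = 0xBC1A.

BC1A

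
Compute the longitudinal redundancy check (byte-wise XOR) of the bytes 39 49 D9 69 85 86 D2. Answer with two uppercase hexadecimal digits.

11

XOR the bytes together:
  start with 0x39
  0x39 ⊕ 0x49 = 0x70
  0x70 ⊕ 0xD9 = 0xA9
  0xA9 ⊕ 0x69 = 0xC0
  0xC0 ⊕ 0x85 = 0x45
  0x45 ⊕ 0x86 = 0xC3
  0xC3 ⊕ 0xD2 = 0x11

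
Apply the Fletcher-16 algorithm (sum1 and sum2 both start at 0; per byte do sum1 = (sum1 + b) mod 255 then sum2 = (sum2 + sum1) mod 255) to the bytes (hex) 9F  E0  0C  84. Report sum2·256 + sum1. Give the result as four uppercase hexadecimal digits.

Running sums (mod 255):
  after byte 0 (9F): sum1=159, sum2=159
  after byte 1 (E0): sum1=128, sum2=32
  after byte 2 (0C): sum1=140, sum2=172
  after byte 3 (84): sum1=17, sum2=189
Checksum = sum2·256 + sum1 = 189·256 + 17 = 48401 = 0xBD11.

BD11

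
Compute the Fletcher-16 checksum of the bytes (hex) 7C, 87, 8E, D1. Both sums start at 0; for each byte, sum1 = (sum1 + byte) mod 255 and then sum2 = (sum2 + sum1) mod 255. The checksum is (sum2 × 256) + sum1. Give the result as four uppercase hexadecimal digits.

Running sums (mod 255):
  after byte 0 (7C): sum1=124, sum2=124
  after byte 1 (87): sum1=4, sum2=128
  after byte 2 (8E): sum1=146, sum2=19
  after byte 3 (D1): sum1=100, sum2=119
Checksum = sum2·256 + sum1 = 119·256 + 100 = 30564 = 0x7764.

7764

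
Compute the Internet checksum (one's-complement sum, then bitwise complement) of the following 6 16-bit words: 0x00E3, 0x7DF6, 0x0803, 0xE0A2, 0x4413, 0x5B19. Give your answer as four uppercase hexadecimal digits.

One's-complement addition (fold any carry out of bit 15 back into bit 0):
  0x00E3 + 0x7DF6 = 0x07ED9
  0x7ED9 + 0x0803 = 0x086DC
  0x86DC + 0xE0A2 = 0x1677E → wrap carry → 0x677F
  0x677F + 0x4413 = 0x0AB92
  0xAB92 + 0x5B19 = 0x106AB → wrap carry → 0x06AC
One's-complement sum = 0x06AC.
Checksum = ~0x06AC & 0xFFFF = 0xF953.

F953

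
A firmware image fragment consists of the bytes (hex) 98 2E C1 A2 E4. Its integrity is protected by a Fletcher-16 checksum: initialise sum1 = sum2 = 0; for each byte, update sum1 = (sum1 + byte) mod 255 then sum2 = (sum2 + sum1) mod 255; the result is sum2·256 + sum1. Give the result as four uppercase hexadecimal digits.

2310

Running sums (mod 255):
  after byte 0 (98): sum1=152, sum2=152
  after byte 1 (2E): sum1=198, sum2=95
  after byte 2 (C1): sum1=136, sum2=231
  after byte 3 (A2): sum1=43, sum2=19
  after byte 4 (E4): sum1=16, sum2=35
Checksum = sum2·256 + sum1 = 35·256 + 16 = 8976 = 0x2310.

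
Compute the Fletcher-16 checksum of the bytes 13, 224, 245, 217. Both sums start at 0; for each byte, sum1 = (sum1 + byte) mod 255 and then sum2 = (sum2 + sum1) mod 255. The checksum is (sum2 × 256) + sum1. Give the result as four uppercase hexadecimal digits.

Running sums (mod 255):
  after byte 0 (13): sum1=13, sum2=13
  after byte 1 (224): sum1=237, sum2=250
  after byte 2 (245): sum1=227, sum2=222
  after byte 3 (217): sum1=189, sum2=156
Checksum = sum2·256 + sum1 = 156·256 + 189 = 40125 = 0x9CBD.

9CBD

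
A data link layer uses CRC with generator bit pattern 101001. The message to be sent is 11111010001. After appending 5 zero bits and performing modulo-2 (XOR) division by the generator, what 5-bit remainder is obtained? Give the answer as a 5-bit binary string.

Append 5 zeros: 1111101000100000. Divide by 101001 (XOR where the leading bit is 1):
  pos 0: 111110 XOR 101001 = 010111
  pos 1: 101111 XOR 101001 = 000110
  pos 4: 110000 XOR 101001 = 011001
  pos 5: 110011 XOR 101001 = 011010
  pos 6: 110100 XOR 101001 = 011101
  pos 7: 111010 XOR 101001 = 010011
  pos 8: 100110 XOR 101001 = 001111
  pos 10: 111100 XOR 101001 = 010101
Remainder (last 5 bits) = 10101. This is the CRC / FCS.

10101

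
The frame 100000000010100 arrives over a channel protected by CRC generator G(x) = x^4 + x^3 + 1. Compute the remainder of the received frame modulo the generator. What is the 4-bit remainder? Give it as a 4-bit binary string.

Modulo-2 division of 100000000010100 by 11001:
  pos 0: 10000 XOR 11001 = 01001
  pos 1: 10010 XOR 11001 = 01011
  pos 2: 10110 XOR 11001 = 01111
  pos 3: 11110 XOR 11001 = 00111
  pos 5: 11100 XOR 11001 = 00101
  pos 7: 10110 XOR 11001 = 01111
  pos 8: 11111 XOR 11001 = 00110
  pos 10: 11000 XOR 11001 = 00001
Remainder = 0001 (nonzero — an error is detected).

0001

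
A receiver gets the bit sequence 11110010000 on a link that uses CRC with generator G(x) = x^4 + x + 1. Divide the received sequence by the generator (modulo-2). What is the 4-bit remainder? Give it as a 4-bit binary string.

Modulo-2 division of 11110010000 by 10011:
  pos 0: 11110 XOR 10011 = 01101
  pos 1: 11010 XOR 10011 = 01001
  pos 2: 10011 XOR 10011 = 00000
Remainder = 0000 (zero — the frame passes the CRC check).

0000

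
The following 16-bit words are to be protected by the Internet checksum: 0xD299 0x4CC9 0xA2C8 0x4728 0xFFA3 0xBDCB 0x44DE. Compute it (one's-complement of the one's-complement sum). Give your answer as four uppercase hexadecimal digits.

One's-complement addition (fold any carry out of bit 15 back into bit 0):
  0xD299 + 0x4CC9 = 0x11F62 → wrap carry → 0x1F63
  0x1F63 + 0xA2C8 = 0x0C22B
  0xC22B + 0x4728 = 0x10953 → wrap carry → 0x0954
  0x0954 + 0xFFA3 = 0x108F7 → wrap carry → 0x08F8
  0x08F8 + 0xBDCB = 0x0C6C3
  0xC6C3 + 0x44DE = 0x10BA1 → wrap carry → 0x0BA2
One's-complement sum = 0x0BA2.
Checksum = ~0x0BA2 & 0xFFFF = 0xF45D.

F45D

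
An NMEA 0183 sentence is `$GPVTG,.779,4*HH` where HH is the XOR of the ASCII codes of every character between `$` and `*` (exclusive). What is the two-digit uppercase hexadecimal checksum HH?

71

XOR the ASCII codes of the payload characters:
  'G' = 0x47 → acc = 0x47
  'P' = 0x50 → acc = 0x17
  'V' = 0x56 → acc = 0x41
  'T' = 0x54 → acc = 0x15
  'G' = 0x47 → acc = 0x52
  ',' = 0x2C → acc = 0x7E
  '.' = 0x2E → acc = 0x50
  '7' = 0x37 → acc = 0x67
  '7' = 0x37 → acc = 0x50
  '9' = 0x39 → acc = 0x69
  ',' = 0x2C → acc = 0x45
  '4' = 0x34 → acc = 0x71
Checksum = 0x71.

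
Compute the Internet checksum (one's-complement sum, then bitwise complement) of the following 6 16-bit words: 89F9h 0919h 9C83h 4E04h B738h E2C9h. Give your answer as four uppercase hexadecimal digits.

E862

One's-complement addition (fold any carry out of bit 15 back into bit 0):
  0x89F9 + 0x0919 = 0x09312
  0x9312 + 0x9C83 = 0x12F95 → wrap carry → 0x2F96
  0x2F96 + 0x4E04 = 0x07D9A
  0x7D9A + 0xB738 = 0x134D2 → wrap carry → 0x34D3
  0x34D3 + 0xE2C9 = 0x1179C → wrap carry → 0x179D
One's-complement sum = 0x179D.
Checksum = ~0x179D & 0xFFFF = 0xE862.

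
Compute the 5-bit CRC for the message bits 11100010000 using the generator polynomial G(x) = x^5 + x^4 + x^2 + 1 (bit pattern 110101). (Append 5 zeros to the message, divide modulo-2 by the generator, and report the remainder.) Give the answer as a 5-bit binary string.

01111

Append 5 zeros: 1110001000000000. Divide by 110101 (XOR where the leading bit is 1):
  pos 0: 111000 XOR 110101 = 001101
  pos 2: 110110 XOR 110101 = 000011
  pos 6: 110000 XOR 110101 = 000101
  pos 9: 101000 XOR 110101 = 011101
  pos 10: 111010 XOR 110101 = 001111
Remainder (last 5 bits) = 01111. This is the CRC / FCS.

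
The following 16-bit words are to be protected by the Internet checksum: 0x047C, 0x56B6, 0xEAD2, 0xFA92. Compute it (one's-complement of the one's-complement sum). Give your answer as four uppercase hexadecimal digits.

One's-complement addition (fold any carry out of bit 15 back into bit 0):
  0x047C + 0x56B6 = 0x05B32
  0x5B32 + 0xEAD2 = 0x14604 → wrap carry → 0x4605
  0x4605 + 0xFA92 = 0x14097 → wrap carry → 0x4098
One's-complement sum = 0x4098.
Checksum = ~0x4098 & 0xFFFF = 0xBF67.

BF67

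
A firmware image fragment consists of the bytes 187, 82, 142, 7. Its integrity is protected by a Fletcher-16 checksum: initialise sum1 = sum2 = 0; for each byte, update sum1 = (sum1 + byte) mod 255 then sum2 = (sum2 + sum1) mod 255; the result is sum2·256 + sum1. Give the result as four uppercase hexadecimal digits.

0AA3

Running sums (mod 255):
  after byte 0 (187): sum1=187, sum2=187
  after byte 1 (82): sum1=14, sum2=201
  after byte 2 (142): sum1=156, sum2=102
  after byte 3 (7): sum1=163, sum2=10
Checksum = sum2·256 + sum1 = 10·256 + 163 = 2723 = 0x0AA3.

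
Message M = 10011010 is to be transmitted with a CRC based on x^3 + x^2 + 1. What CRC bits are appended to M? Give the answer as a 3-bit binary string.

101

Append 3 zeros: 10011010000. Divide by 1101 (XOR where the leading bit is 1):
  pos 0: 1001 XOR 1101 = 0100
  pos 1: 1001 XOR 1101 = 0100
  pos 2: 1000 XOR 1101 = 0101
  pos 3: 1011 XOR 1101 = 0110
  pos 4: 1100 XOR 1101 = 0001
  pos 7: 1000 XOR 1101 = 0101
Remainder (last 3 bits) = 101. This is the CRC / FCS.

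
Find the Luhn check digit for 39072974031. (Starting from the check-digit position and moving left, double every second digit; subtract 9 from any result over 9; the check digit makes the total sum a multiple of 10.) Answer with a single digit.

Partial digits right→left: 1 3 0 4 7 9 2 7 0 9 3
Double every second digit counting from the check-digit position (so the 1st, 3rd, 5th, ... of the partial from the right).
  doubled (with −9 where >9): 2 0 5 4 0 6 → sum 17
  kept as-is: 3 4 9 7 9 → sum 32
Total = 17 + 32 = 49.
Check digit = (10 − (49 mod 10)) mod 10 = 1.

1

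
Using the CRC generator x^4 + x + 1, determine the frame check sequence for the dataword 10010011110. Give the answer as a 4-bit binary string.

0011

Append 4 zeros: 100100111100000. Divide by 10011 (XOR where the leading bit is 1):
  pos 0: 10010 XOR 10011 = 00001
  pos 4: 10111 XOR 10011 = 00100
  pos 6: 10010 XOR 10011 = 00001
  pos 10: 10000 XOR 10011 = 00011
Remainder (last 4 bits) = 0011. This is the CRC / FCS.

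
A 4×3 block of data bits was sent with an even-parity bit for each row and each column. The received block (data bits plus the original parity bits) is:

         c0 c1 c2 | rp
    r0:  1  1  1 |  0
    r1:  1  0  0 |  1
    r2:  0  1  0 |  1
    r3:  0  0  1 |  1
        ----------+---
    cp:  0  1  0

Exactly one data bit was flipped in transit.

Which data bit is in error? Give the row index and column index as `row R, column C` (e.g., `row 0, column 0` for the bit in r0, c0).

row 0, column 1

Recompute each row's even parity and compare to rp:
  r0: data parity 1, sent rp 0 → mismatch
  r1: data parity 1, sent rp 1 → ok
  r2: data parity 1, sent rp 1 → ok
  r3: data parity 1, sent rp 1 → ok
Recompute each column's even parity and compare to cp:
  c0: data parity 0, sent cp 0 → ok
  c1: data parity 0, sent cp 1 → mismatch
  c2: data parity 0, sent cp 0 → ok
Exactly one row (r0) and one column (c1) fail → the flipped bit is at their intersection.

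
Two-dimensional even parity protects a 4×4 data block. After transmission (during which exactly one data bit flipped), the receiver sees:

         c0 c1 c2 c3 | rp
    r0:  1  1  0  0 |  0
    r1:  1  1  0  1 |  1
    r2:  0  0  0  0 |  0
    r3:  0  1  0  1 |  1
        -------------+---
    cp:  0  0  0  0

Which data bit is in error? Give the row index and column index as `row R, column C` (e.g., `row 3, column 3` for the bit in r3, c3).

row 3, column 1

Recompute each row's even parity and compare to rp:
  r0: data parity 0, sent rp 0 → ok
  r1: data parity 1, sent rp 1 → ok
  r2: data parity 0, sent rp 0 → ok
  r3: data parity 0, sent rp 1 → mismatch
Recompute each column's even parity and compare to cp:
  c0: data parity 0, sent cp 0 → ok
  c1: data parity 1, sent cp 0 → mismatch
  c2: data parity 0, sent cp 0 → ok
  c3: data parity 0, sent cp 0 → ok
Exactly one row (r3) and one column (c1) fail → the flipped bit is at their intersection.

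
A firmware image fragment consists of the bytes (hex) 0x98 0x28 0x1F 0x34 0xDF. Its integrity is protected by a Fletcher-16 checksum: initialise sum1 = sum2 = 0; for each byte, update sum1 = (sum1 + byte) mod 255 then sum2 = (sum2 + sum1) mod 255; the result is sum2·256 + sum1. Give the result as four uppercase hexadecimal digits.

41F3

Running sums (mod 255):
  after byte 0 (0x98): sum1=152, sum2=152
  after byte 1 (0x28): sum1=192, sum2=89
  after byte 2 (0x1F): sum1=223, sum2=57
  after byte 3 (0x34): sum1=20, sum2=77
  after byte 4 (0xDF): sum1=243, sum2=65
Checksum = sum2·256 + sum1 = 65·256 + 243 = 16883 = 0x41F3.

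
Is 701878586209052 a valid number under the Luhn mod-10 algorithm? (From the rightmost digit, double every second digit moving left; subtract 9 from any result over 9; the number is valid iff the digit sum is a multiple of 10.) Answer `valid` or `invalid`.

invalid

From the right, keep odd positions and double even positions (subtract 9 from any doubled value over 9):
  doubled (positions 2,4,...): 1 9 4 7 7 7 0 → sum 35
  kept (positions 1,3,...): 2 0 0 6 5 7 1 7 → sum 28
Total = 63.
63 mod 10 = 3, so the number is invalid.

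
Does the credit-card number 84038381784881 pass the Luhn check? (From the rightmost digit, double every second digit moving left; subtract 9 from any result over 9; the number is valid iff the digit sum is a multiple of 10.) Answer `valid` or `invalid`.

From the right, keep odd positions and double even positions (subtract 9 from any doubled value over 9):
  doubled (positions 2,4,...): 7 8 5 7 7 0 7 → sum 41
  kept (positions 1,3,...): 1 8 8 1 3 3 4 → sum 28
Total = 69.
69 mod 10 = 9, so the number is invalid.

invalid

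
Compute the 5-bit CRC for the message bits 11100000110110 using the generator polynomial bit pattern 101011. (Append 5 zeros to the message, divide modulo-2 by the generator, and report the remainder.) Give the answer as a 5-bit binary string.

10000

Append 5 zeros: 1110000011011000000. Divide by 101011 (XOR where the leading bit is 1):
  pos 0: 111000 XOR 101011 = 010011
  pos 1: 100110 XOR 101011 = 001101
  pos 3: 110101 XOR 101011 = 011110
  pos 4: 111101 XOR 101011 = 010110
  pos 5: 101100 XOR 101011 = 000111
  pos 8: 111110 XOR 101011 = 010101
  pos 9: 101010 XOR 101011 = 000001
Remainder (last 5 bits) = 10000. This is the CRC / FCS.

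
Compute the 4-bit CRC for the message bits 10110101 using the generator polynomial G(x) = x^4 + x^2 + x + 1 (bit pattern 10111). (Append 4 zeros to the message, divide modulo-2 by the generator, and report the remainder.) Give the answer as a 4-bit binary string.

1101

Append 4 zeros: 101101010000. Divide by 10111 (XOR where the leading bit is 1):
  pos 0: 10110 XOR 10111 = 00001
  pos 4: 11010 XOR 10111 = 01101
  pos 5: 11010 XOR 10111 = 01101
  pos 6: 11010 XOR 10111 = 01101
  pos 7: 11010 XOR 10111 = 01101
Remainder (last 4 bits) = 1101. This is the CRC / FCS.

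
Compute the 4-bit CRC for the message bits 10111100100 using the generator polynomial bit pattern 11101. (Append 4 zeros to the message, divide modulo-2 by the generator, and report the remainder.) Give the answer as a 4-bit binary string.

Append 4 zeros: 101111001000000. Divide by 11101 (XOR where the leading bit is 1):
  pos 0: 10111 XOR 11101 = 01010
  pos 1: 10101 XOR 11101 = 01000
  pos 2: 10000 XOR 11101 = 01101
  pos 3: 11010 XOR 11101 = 00111
  pos 5: 11110 XOR 11101 = 00011
  pos 8: 11000 XOR 11101 = 00101
  pos 10: 10100 XOR 11101 = 01001
Remainder (last 4 bits) = 1001. This is the CRC / FCS.

1001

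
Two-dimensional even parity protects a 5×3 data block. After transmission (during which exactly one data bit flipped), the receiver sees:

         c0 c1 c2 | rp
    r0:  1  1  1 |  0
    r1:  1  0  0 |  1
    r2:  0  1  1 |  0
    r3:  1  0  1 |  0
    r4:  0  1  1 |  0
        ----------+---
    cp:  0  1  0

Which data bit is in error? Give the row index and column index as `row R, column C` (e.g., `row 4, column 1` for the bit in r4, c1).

row 0, column 0

Recompute each row's even parity and compare to rp:
  r0: data parity 1, sent rp 0 → mismatch
  r1: data parity 1, sent rp 1 → ok
  r2: data parity 0, sent rp 0 → ok
  r3: data parity 0, sent rp 0 → ok
  r4: data parity 0, sent rp 0 → ok
Recompute each column's even parity and compare to cp:
  c0: data parity 1, sent cp 0 → mismatch
  c1: data parity 1, sent cp 1 → ok
  c2: data parity 0, sent cp 0 → ok
Exactly one row (r0) and one column (c0) fail → the flipped bit is at their intersection.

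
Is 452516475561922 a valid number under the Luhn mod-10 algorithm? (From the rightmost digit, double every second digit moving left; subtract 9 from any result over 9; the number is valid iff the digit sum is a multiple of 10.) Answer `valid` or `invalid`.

valid

From the right, keep odd positions and double even positions (subtract 9 from any doubled value over 9):
  doubled (positions 2,4,...): 4 2 1 5 3 1 1 → sum 17
  kept (positions 1,3,...): 2 9 6 5 4 1 2 4 → sum 33
Total = 50.
50 mod 10 = 0, so the number is valid.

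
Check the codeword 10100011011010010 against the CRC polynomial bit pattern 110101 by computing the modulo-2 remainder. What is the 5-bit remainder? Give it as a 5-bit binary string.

Modulo-2 division of 10100011011010010 by 110101:
  pos 0: 101000 XOR 110101 = 011101
  pos 1: 111011 XOR 110101 = 001110
  pos 3: 111010 XOR 110101 = 001111
  pos 5: 111111 XOR 110101 = 001010
  pos 7: 101001 XOR 110101 = 011100
  pos 8: 111000 XOR 110101 = 001101
  pos 10: 110101 XOR 110101 = 000000
Remainder = 00000 (zero — the frame passes the CRC check).

00000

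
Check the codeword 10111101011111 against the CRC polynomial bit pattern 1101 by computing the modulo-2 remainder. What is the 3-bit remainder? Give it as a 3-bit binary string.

Modulo-2 division of 10111101011111 by 1101:
  pos 0: 1011 XOR 1101 = 0110
  pos 1: 1101 XOR 1101 = 0000
  pos 5: 1010 XOR 1101 = 0111
  pos 6: 1111 XOR 1101 = 0010
  pos 8: 1011 XOR 1101 = 0110
  pos 9: 1101 XOR 1101 = 0000
Remainder = 001 (nonzero — an error is detected).

001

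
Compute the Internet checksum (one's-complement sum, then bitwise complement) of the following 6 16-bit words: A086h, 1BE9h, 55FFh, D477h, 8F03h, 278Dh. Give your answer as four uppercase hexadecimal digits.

One's-complement addition (fold any carry out of bit 15 back into bit 0):
  0xA086 + 0x1BE9 = 0x0BC6F
  0xBC6F + 0x55FF = 0x1126E → wrap carry → 0x126F
  0x126F + 0xD477 = 0x0E6E6
  0xE6E6 + 0x8F03 = 0x175E9 → wrap carry → 0x75EA
  0x75EA + 0x278D = 0x09D77
One's-complement sum = 0x9D77.
Checksum = ~0x9D77 & 0xFFFF = 0x6288.

6288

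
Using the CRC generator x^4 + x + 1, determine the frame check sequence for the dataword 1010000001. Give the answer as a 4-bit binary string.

0000

Append 4 zeros: 10100000010000. Divide by 10011 (XOR where the leading bit is 1):
  pos 0: 10100 XOR 10011 = 00111
  pos 2: 11100 XOR 10011 = 01111
  pos 3: 11110 XOR 10011 = 01101
  pos 4: 11010 XOR 10011 = 01001
  pos 5: 10011 XOR 10011 = 00000
Remainder (last 4 bits) = 0000. This is the CRC / FCS.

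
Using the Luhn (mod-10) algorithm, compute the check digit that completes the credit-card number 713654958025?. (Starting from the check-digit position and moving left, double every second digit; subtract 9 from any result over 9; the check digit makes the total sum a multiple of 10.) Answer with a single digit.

1

Partial digits right→left: 5 2 0 8 5 9 4 5 6 3 1 7
Double every second digit counting from the check-digit position (so the 1st, 3rd, 5th, ... of the partial from the right).
  doubled (with −9 where >9): 1 0 1 8 3 2 → sum 15
  kept as-is: 2 8 9 5 3 7 → sum 34
Total = 15 + 34 = 49.
Check digit = (10 − (49 mod 10)) mod 10 = 1.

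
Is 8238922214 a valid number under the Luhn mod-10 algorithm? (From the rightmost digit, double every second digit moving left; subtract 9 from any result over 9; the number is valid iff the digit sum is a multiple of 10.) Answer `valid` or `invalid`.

invalid

From the right, keep odd positions and double even positions (subtract 9 from any doubled value over 9):
  doubled (positions 2,4,...): 2 4 9 6 7 → sum 28
  kept (positions 1,3,...): 4 2 2 8 2 → sum 18
Total = 46.
46 mod 10 = 6, so the number is invalid.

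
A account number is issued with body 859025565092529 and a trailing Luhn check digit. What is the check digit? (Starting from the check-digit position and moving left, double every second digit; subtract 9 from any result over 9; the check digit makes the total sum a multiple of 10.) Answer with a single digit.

Partial digits right→left: 9 2 5 2 9 0 5 6 5 5 2 0 9 5 8
Double every second digit counting from the check-digit position (so the 1st, 3rd, 5th, ... of the partial from the right).
  doubled (with −9 where >9): 9 1 9 1 1 4 9 7 → sum 41
  kept as-is: 2 2 0 6 5 0 5 → sum 20
Total = 41 + 20 = 61.
Check digit = (10 − (61 mod 10)) mod 10 = 9.

9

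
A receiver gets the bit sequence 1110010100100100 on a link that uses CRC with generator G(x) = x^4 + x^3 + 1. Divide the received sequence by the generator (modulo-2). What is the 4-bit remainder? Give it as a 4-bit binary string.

0000

Modulo-2 division of 1110010100100100 by 11001:
  pos 0: 11100 XOR 11001 = 00101
  pos 2: 10110 XOR 11001 = 01111
  pos 3: 11111 XOR 11001 = 00110
  pos 5: 11000 XOR 11001 = 00001
  pos 9: 11001 XOR 11001 = 00000
Remainder = 0000 (zero — the frame passes the CRC check).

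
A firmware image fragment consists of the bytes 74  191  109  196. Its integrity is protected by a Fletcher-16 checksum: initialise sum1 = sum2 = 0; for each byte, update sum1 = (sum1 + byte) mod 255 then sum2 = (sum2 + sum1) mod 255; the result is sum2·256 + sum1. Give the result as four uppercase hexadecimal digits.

083C

Running sums (mod 255):
  after byte 0 (74): sum1=74, sum2=74
  after byte 1 (191): sum1=10, sum2=84
  after byte 2 (109): sum1=119, sum2=203
  after byte 3 (196): sum1=60, sum2=8
Checksum = sum2·256 + sum1 = 8·256 + 60 = 2108 = 0x083C.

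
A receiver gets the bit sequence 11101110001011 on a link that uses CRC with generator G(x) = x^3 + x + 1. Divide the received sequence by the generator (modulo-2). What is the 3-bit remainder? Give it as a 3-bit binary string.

Modulo-2 division of 11101110001011 by 1011:
  pos 0: 1110 XOR 1011 = 0101
  pos 1: 1011 XOR 1011 = 0000
  pos 5: 1100 XOR 1011 = 0111
  pos 6: 1110 XOR 1011 = 0101
  pos 7: 1011 XOR 1011 = 0000
Remainder = 011 (nonzero — an error is detected).

011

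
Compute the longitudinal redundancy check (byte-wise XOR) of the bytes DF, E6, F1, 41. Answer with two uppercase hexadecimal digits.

89

XOR the bytes together:
  start with 0xDF
  0xDF ⊕ 0xE6 = 0x39
  0x39 ⊕ 0xF1 = 0xC8
  0xC8 ⊕ 0x41 = 0x89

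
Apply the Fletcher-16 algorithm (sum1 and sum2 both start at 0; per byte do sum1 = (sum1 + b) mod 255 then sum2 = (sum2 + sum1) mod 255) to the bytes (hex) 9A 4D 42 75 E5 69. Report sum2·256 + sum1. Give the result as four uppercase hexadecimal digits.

C0EE

Running sums (mod 255):
  after byte 0 (9A): sum1=154, sum2=154
  after byte 1 (4D): sum1=231, sum2=130
  after byte 2 (42): sum1=42, sum2=172
  after byte 3 (75): sum1=159, sum2=76
  after byte 4 (E5): sum1=133, sum2=209
  after byte 5 (69): sum1=238, sum2=192
Checksum = sum2·256 + sum1 = 192·256 + 238 = 49390 = 0xC0EE.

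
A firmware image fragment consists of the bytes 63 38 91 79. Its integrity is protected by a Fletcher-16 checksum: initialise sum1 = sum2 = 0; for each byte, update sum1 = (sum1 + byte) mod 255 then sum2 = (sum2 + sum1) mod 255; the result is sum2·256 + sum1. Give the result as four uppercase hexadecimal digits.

7510

Running sums (mod 255):
  after byte 0 (63): sum1=63, sum2=63
  after byte 1 (38): sum1=101, sum2=164
  after byte 2 (91): sum1=192, sum2=101
  after byte 3 (79): sum1=16, sum2=117
Checksum = sum2·256 + sum1 = 117·256 + 16 = 29968 = 0x7510.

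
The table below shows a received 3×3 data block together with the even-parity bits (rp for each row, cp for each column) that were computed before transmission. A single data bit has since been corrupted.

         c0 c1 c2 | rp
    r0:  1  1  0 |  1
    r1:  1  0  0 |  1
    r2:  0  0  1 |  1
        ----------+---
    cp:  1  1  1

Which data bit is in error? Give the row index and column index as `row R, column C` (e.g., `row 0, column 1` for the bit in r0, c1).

row 0, column 0

Recompute each row's even parity and compare to rp:
  r0: data parity 0, sent rp 1 → mismatch
  r1: data parity 1, sent rp 1 → ok
  r2: data parity 1, sent rp 1 → ok
Recompute each column's even parity and compare to cp:
  c0: data parity 0, sent cp 1 → mismatch
  c1: data parity 1, sent cp 1 → ok
  c2: data parity 1, sent cp 1 → ok
Exactly one row (r0) and one column (c0) fail → the flipped bit is at their intersection.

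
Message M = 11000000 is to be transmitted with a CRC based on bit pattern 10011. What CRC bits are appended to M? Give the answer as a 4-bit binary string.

1001

Append 4 zeros: 110000000000. Divide by 10011 (XOR where the leading bit is 1):
  pos 0: 11000 XOR 10011 = 01011
  pos 1: 10110 XOR 10011 = 00101
  pos 3: 10100 XOR 10011 = 00111
  pos 5: 11100 XOR 10011 = 01111
  pos 6: 11110 XOR 10011 = 01101
  pos 7: 11010 XOR 10011 = 01001
Remainder (last 4 bits) = 1001. This is the CRC / FCS.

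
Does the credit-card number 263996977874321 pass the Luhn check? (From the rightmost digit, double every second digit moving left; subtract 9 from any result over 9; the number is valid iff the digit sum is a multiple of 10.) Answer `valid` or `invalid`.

From the right, keep odd positions and double even positions (subtract 9 from any doubled value over 9):
  doubled (positions 2,4,...): 4 8 7 5 3 9 3 → sum 39
  kept (positions 1,3,...): 1 3 7 7 9 9 3 2 → sum 41
Total = 80.
80 mod 10 = 0, so the number is valid.

valid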